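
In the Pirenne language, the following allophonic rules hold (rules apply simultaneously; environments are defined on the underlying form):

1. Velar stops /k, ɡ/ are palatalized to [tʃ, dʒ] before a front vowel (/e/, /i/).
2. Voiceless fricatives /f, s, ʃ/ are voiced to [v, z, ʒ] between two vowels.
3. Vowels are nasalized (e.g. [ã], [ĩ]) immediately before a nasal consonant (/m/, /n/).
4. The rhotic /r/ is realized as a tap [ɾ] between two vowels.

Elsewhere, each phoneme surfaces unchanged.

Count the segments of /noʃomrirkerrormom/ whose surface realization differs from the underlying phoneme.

Segments that undergo a rule: /ʃ/ → [ʒ] (rule 2); /o/ → [õ] (rule 3); /k/ → [tʃ] (rule 1); /o/ → [õ] (rule 3).
All other segments surface unchanged.

4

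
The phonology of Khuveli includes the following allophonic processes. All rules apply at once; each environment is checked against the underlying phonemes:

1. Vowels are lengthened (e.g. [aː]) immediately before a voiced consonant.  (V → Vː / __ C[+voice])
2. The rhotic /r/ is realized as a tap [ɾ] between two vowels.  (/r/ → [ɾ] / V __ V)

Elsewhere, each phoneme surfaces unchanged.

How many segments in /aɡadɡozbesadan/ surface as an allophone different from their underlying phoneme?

Segments that undergo a rule: /a/ → [aː] (rule 1); /a/ → [aː] (rule 1); /o/ → [oː] (rule 1); /a/ → [aː] (rule 1); /a/ → [aː] (rule 1).
All other segments surface unchanged.

5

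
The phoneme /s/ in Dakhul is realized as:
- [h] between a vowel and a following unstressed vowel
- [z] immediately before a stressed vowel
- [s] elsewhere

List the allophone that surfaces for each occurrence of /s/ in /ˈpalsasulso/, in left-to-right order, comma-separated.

[s], [h], [s]

Occurrence 1 (position 4): no conditioning environment matches → elsewhere allophone [s].
Occurrence 2 (position 6): between a vowel and a following unstressed vowel → [h].
Occurrence 3 (position 9): no conditioning environment matches → elsewhere allophone [s].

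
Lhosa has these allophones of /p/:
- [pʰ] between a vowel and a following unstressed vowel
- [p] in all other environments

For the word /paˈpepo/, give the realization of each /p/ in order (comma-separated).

[p], [p], [pʰ]

Occurrence 1 (position 1): no conditioning environment matches → elsewhere allophone [p].
Occurrence 2 (position 3): no conditioning environment matches → elsewhere allophone [p].
Occurrence 3 (position 5): between a vowel and a following unstressed vowel → [pʰ].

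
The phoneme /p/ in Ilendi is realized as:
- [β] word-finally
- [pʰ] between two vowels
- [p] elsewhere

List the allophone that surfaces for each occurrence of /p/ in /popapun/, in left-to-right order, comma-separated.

Occurrence 1 (position 1): no conditioning environment matches → elsewhere allophone [p].
Occurrence 2 (position 3): between two vowels → [pʰ].
Occurrence 3 (position 5): between two vowels → [pʰ].

[p], [pʰ], [pʰ]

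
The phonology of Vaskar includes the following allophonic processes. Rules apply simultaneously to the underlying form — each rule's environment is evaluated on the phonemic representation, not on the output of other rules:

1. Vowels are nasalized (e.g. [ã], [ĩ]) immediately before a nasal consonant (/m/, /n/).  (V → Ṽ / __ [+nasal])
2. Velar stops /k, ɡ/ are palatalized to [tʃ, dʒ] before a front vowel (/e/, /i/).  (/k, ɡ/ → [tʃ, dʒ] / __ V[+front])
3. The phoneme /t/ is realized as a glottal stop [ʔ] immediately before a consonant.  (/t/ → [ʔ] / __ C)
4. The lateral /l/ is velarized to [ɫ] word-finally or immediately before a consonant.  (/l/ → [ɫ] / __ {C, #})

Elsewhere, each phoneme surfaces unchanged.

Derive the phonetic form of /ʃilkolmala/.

/ʃ/ — not in any rule's target class → [ʃ].
/i/ — between /ʃ/ and /l/; rule 1 does not apply here → [i].
/l/ meets the environment for rule 4 (word-finally or immediately before a consonant) → [ɫ].
/k/ (between /l/ and /o/): rule 2 targets it, but not before a front vowel → unchanged [k].
/o/ (between /k/ and /l/) is in the target of rule 1 but the environment (before a nasal consonant) is not met → [o].
Rule 4 applies to /l/ (between /o/ and /m/: word-finally or immediately before a consonant) → [ɫ].
/m/ — not in any rule's target class → [m].
/a/ — between /m/ and /l/; rule 1 does not apply here → [a].
/l/ (between /a/ and /a/) fails the environment for rule 4, so it stays [l].
/a/ (word-final) is in the target of rule 1 but the environment (before a nasal consonant) is not met → [a].

[ʃiɫkoɫmala]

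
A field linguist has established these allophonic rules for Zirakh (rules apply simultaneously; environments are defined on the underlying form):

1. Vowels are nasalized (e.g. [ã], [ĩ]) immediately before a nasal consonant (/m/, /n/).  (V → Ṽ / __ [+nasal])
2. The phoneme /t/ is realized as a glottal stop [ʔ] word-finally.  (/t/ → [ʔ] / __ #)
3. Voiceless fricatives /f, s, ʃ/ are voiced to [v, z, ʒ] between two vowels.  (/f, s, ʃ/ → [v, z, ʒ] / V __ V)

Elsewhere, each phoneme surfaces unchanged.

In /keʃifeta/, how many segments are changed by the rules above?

Segments that undergo a rule: /ʃ/ → [ʒ] (rule 3); /f/ → [v] (rule 3).
All other segments surface unchanged.

2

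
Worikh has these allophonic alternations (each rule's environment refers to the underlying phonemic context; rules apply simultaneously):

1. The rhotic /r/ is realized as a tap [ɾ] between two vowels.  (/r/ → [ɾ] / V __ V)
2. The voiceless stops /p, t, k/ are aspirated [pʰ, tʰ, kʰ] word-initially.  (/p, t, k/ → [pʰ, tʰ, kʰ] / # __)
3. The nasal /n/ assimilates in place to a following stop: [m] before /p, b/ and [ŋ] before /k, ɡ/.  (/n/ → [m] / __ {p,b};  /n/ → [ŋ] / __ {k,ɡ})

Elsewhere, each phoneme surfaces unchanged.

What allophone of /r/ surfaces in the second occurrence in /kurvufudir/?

/r/ (word-final) is in the target of rule 1 but the environment (between two vowels) is not met → [r].

[r]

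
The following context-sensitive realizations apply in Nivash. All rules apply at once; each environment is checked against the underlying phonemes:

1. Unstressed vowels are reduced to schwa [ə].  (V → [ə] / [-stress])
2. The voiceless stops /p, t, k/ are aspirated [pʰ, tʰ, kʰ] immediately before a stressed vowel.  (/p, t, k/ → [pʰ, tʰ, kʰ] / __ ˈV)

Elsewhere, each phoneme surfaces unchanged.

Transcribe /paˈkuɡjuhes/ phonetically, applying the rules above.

[pəˈkʰuɡjəhəs]

/p/ (word-initial) is in the target of rule 2 but the environment (immediately before a stressed vowel) is not met → [p].
/a/ — between /p/ and /k/, in an unstressed syllable — surfaces as [ə] (rule 1).
/k/ meets the environment for rule 2 (immediately before a stressed vowel) → [kʰ].
/u/ (between /k/ and /ɡ/): rule 1 targets it, but not in an unstressed syllable → unchanged [u].
/ɡ/ (between /u/ and /j/) is unaffected → [ɡ].
/j/ — not in any rule's target class → [j].
Rule 1 applies to /u/ (between /j/ and /h/: in an unstressed syllable) → [ə].
/h/ stays [h].
/e/ (between /h/ and /s/) occurs in an unstressed syllable → [ə] by rule 1.
/s/ (word-final) is unaffected → [s].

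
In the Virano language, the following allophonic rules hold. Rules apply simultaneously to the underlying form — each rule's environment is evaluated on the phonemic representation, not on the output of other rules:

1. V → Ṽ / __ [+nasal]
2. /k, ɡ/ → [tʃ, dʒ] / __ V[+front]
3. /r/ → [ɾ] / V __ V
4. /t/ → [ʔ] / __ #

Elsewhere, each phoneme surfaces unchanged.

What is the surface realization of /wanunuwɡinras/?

/a/ (between /w/ and /n/) occurs before a nasal consonant → [ã] by rule 1.
/u/ (between /n/ and /n/) occurs before a nasal consonant → [ũ] by rule 1.
/u/ (between /n/ and /w/) fails the environment for rule 1, so it stays [u].
/ɡ/ (between /w/ and /i/) occurs before a front vowel → [dʒ] by rule 2.
/i/ (between /ɡ/ and /n/): before a nasal consonant, so rule 1 applies → [ĩ].
/r/ (between /n/ and /a/) fails the environment for rule 3, so it stays [r].
/a/ (between /r/ and /s/) fails the environment for rule 1, so it stays [a].

[wãnũnuwdʒĩnras]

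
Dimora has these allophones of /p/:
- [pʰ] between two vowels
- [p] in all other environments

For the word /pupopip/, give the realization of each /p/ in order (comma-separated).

[p], [pʰ], [pʰ], [p]

Occurrence 1 (position 1): no conditioning environment matches → elsewhere allophone [p].
Occurrence 2 (position 3): between two vowels → [pʰ].
Occurrence 3 (position 5): between two vowels → [pʰ].
Occurrence 4 (position 7): no conditioning environment matches → elsewhere allophone [p].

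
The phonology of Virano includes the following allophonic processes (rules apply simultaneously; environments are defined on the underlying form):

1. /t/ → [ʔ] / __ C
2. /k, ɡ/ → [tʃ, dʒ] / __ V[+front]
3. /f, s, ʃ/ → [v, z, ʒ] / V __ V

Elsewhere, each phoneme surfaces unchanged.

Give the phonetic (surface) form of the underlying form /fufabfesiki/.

/f/ (word-initial): rule 3 targets it, but not between two vowels → unchanged [f].
Rule 3 applies to /f/ (between /u/ and /a/: between two vowels) → [v].
/f/ (between /b/ and /e/): rule 3 targets it, but not between two vowels → unchanged [f].
Rule 3 applies to /s/ (between /e/ and /i/: between two vowels) → [z].
/k/ (between /i/ and /i/): before a front vowel, so rule 2 applies → [tʃ].

[fuvabfezitʃi]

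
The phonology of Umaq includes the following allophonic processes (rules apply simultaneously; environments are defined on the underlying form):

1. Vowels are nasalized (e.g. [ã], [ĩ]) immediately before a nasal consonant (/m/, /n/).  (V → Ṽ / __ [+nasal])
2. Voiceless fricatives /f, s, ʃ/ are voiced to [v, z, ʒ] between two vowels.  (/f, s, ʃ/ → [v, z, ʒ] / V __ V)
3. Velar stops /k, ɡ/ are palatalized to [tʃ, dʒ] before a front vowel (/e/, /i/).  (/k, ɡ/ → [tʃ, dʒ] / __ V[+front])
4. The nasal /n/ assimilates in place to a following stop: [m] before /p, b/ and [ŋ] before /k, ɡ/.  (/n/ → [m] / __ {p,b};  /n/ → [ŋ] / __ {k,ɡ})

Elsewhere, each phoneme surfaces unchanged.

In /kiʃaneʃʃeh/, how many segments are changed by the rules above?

3

Segments that undergo a rule: /k/ → [tʃ] (rule 3); /ʃ/ → [ʒ] (rule 2); /a/ → [ã] (rule 1).
All other segments surface unchanged.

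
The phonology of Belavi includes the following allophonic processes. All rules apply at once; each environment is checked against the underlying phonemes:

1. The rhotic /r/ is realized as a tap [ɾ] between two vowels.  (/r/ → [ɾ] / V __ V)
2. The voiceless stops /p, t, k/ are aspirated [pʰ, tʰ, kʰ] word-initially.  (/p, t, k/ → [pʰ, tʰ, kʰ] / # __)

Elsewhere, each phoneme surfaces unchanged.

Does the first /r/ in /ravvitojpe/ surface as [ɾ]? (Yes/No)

No

/r/ — word-initial; rule 1 does not apply here → [r].
The actual realization is [r], not [ɾ].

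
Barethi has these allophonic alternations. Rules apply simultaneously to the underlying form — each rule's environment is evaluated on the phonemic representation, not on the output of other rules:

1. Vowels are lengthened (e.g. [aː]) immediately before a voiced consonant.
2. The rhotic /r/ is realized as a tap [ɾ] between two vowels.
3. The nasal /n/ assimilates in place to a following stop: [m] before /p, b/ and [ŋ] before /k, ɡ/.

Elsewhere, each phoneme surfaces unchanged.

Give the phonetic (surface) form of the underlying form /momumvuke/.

[moːmuːmvuke]

/m/ stays [m].
/o/ (between /m/ and /m/): before a voiced consonant, so rule 1 applies → [oː].
/m/ stays [m].
/u/ (between /m/ and /m/) occurs before a voiced consonant → [uː] by rule 1.
/m/ — not in any rule's target class → [m].
/v/ (between /m/ and /u/): no rule targets it → [v].
/u/ (between /v/ and /k/) is in the target of rule 1 but the environment (before a voiced consonant) is not met → [u].
/k/ (between /u/ and /e/) is unaffected → [k].
/e/ (word-final) is in the target of rule 1 but the environment (before a voiced consonant) is not met → [e].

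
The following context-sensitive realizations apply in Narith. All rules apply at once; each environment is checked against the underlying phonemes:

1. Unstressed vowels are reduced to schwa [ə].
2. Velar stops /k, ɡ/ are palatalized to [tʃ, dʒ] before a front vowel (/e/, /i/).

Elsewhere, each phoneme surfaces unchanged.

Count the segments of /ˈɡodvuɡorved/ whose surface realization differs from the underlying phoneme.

3

Segments that undergo a rule: /u/ → [ə] (rule 1); /o/ → [ə] (rule 1); /e/ → [ə] (rule 1).
All other segments surface unchanged.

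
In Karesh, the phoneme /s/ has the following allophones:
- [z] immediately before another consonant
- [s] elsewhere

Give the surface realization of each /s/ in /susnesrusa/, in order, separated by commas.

[s], [z], [z], [s]

Occurrence 1 (position 1): no conditioning environment matches → elsewhere allophone [s].
Occurrence 2 (position 3): immediately before another consonant → [z].
Occurrence 3 (position 6): immediately before another consonant → [z].
Occurrence 4 (position 9): no conditioning environment matches → elsewhere allophone [s].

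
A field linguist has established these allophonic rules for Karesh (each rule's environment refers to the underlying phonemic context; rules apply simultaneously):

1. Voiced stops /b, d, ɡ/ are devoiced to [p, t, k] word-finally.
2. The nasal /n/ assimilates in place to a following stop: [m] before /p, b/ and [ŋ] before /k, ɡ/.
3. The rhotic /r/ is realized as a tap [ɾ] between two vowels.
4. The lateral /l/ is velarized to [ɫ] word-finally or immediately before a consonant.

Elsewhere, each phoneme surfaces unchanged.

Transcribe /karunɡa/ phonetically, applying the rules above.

/k/ (word-initial) is unaffected → [k].
/a/ (between /k/ and /r/) is unaffected → [a].
/r/ meets the environment for rule 3 (between two vowels) → [ɾ].
/u/ (between /r/ and /n/): no rule targets it → [u].
/n/ meets the environment for rule 2 (before a labial or velar stop) → [ŋ].
/ɡ/ (between /n/ and /a/) fails the environment for rule 1, so it stays [ɡ].
/a/ (word-final): no rule targets it → [a].

[kaɾuŋɡa]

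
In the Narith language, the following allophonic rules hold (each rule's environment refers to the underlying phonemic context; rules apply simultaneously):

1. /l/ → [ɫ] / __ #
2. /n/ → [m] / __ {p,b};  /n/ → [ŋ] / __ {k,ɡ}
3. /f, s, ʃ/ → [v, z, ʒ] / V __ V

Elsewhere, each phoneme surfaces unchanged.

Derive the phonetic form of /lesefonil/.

[lezevoniɫ]

/l/ — word-initial; rule 1 does not apply here → [l].
/e/ (between /l/ and /s/): no rule targets it → [e].
/s/ meets the environment for rule 3 (between two vowels) → [z].
/e/ — not in any rule's target class → [e].
/f/ — between /e/ and /o/, between two vowels — surfaces as [v] (rule 3).
/o/ — not in any rule's target class → [o].
/n/ (between /o/ and /i/) is in the target of rule 2 but the environment (before a labial or velar stop) is not met → [n].
/i/ (between /n/ and /l/) is unaffected → [i].
/l/ (word-final): word-finally, so rule 1 applies → [ɫ].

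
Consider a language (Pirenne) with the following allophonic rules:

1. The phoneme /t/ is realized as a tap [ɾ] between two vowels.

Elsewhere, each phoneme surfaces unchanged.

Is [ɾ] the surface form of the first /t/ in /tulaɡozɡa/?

No

/t/ — word-initial; rule 1 does not apply here → [t].
The actual realization is [t], not [ɾ].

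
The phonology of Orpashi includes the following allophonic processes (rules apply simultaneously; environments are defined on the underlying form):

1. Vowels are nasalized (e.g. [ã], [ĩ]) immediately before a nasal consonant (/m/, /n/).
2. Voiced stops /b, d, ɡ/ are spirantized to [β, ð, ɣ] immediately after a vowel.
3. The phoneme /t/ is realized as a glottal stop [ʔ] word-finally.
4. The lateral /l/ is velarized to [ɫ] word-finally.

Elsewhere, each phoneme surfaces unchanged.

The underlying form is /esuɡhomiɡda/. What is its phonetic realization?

/e/ — word-initial; rule 1 does not apply here → [e].
/s/ (between /e/ and /u/): no rule targets it → [s].
/u/ (between /s/ and /ɡ/): rule 1 targets it, but not before a nasal consonant → unchanged [u].
/ɡ/ meets the environment for rule 2 (immediately after a vowel) → [ɣ].
/h/ (between /ɡ/ and /o/) is unaffected → [h].
/o/ (between /h/ and /m/) occurs before a nasal consonant → [õ] by rule 1.
/m/ (between /o/ and /i/) is unaffected → [m].
/i/ (between /m/ and /ɡ/) fails the environment for rule 1, so it stays [i].
/ɡ/ — between /i/ and /d/, immediately after a vowel — surfaces as [ɣ] (rule 2).
/d/ (between /ɡ/ and /a/) is in the target of rule 2 but the environment (immediately after a vowel) is not met → [d].
/a/ (word-final) fails the environment for rule 1, so it stays [a].

[esuɣhõmiɣda]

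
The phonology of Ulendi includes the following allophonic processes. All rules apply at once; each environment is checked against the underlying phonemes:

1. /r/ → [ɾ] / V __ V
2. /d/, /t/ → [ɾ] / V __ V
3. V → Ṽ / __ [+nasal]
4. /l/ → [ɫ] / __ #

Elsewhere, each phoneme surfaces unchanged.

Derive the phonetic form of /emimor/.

/e/ meets the environment for rule 3 (before a nasal consonant) → [ẽ].
Rule 3 applies to /i/ (between /m/ and /m/: before a nasal consonant) → [ĩ].
/o/ — between /m/ and /r/; rule 3 does not apply here → [o].
/r/ — word-final; rule 1 does not apply here → [r].

[ẽmĩmor]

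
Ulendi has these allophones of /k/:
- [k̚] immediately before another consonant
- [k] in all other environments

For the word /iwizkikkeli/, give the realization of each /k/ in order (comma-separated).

[k], [k̚], [k]

Occurrence 1 (position 5): no conditioning environment matches → elsewhere allophone [k].
Occurrence 2 (position 7): immediately before another consonant → [k̚].
Occurrence 3 (position 8): no conditioning environment matches → elsewhere allophone [k].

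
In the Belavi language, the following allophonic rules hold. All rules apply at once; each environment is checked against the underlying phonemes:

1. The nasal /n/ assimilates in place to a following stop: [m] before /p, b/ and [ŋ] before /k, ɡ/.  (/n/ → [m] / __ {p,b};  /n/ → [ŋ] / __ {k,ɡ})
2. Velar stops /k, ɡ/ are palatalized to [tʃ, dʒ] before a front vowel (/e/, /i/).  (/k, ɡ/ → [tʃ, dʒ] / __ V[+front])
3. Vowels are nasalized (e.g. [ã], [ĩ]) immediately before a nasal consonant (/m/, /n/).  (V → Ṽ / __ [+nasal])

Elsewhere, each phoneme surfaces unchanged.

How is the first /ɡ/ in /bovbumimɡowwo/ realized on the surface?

/ɡ/ (between /m/ and /o/): rule 2 targets it, but not before a front vowel → unchanged [ɡ].

[ɡ]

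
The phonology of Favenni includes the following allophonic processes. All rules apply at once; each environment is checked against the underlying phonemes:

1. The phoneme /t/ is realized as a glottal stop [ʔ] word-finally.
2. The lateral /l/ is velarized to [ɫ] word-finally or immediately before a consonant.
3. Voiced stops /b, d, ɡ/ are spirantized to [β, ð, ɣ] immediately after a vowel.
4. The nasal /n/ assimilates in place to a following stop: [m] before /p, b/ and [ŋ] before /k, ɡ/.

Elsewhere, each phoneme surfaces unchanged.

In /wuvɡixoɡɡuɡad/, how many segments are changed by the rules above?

Segments that undergo a rule: /ɡ/ → [ɣ] (rule 3); /ɡ/ → [ɣ] (rule 3); /d/ → [ð] (rule 3).
All other segments surface unchanged.

3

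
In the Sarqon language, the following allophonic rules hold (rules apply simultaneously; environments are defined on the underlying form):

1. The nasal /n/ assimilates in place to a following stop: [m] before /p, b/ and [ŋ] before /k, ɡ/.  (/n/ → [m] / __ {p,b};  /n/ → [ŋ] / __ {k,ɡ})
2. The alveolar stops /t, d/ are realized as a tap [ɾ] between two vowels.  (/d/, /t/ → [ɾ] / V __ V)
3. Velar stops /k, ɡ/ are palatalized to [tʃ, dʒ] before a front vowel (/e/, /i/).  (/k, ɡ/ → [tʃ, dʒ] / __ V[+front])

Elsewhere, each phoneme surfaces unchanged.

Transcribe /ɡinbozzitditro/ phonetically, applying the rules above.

/ɡ/ — word-initial, before a front vowel — surfaces as [dʒ] (rule 3).
/i/ stays [i].
/n/ (between /i/ and /b/): before a labial or velar stop, so rule 1 applies → [m].
/b/ (between /n/ and /o/): no rule targets it → [b].
/o/ stays [o].
/z/ (between /o/ and /z/) is unaffected → [z].
/z/ stays [z].
/i/ stays [i].
/t/ (between /i/ and /d/) fails the environment for rule 2, so it stays [t].
/d/ (between /t/ and /i/) is in the target of rule 2 but the environment (between two vowels) is not met → [d].
/i/ (between /d/ and /t/): no rule targets it → [i].
/t/ — between /i/ and /r/; rule 2 does not apply here → [t].
/r/ — not in any rule's target class → [r].
/o/ — not in any rule's target class → [o].

[dʒimbozzitditro]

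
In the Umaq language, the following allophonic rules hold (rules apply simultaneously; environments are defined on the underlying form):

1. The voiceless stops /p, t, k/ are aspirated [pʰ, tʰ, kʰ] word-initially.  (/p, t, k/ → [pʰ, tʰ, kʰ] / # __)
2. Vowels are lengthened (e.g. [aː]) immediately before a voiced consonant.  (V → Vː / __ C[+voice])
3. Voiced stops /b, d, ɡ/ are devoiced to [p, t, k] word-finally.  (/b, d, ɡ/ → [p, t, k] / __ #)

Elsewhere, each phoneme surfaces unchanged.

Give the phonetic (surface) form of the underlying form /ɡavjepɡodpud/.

[ɡaːvjepɡoːdpuːt]

/ɡ/ — word-initial; rule 3 does not apply here → [ɡ].
/a/ (between /ɡ/ and /v/) occurs before a voiced consonant → [aː] by rule 2.
/v/ stays [v].
/j/ stays [j].
/e/ (between /j/ and /p/): rule 2 targets it, but not before a voiced consonant → unchanged [e].
/p/ (between /e/ and /ɡ/) fails the environment for rule 1, so it stays [p].
/ɡ/ (between /p/ and /o/) fails the environment for rule 3, so it stays [ɡ].
/o/ meets the environment for rule 2 (before a voiced consonant) → [oː].
/d/ (between /o/ and /p/): rule 3 targets it, but not word-finally → unchanged [d].
/p/ (between /d/ and /u/): rule 1 targets it, but not word-initially → unchanged [p].
/u/ (between /p/ and /d/) occurs before a voiced consonant → [uː] by rule 2.
/d/ (word-final) occurs word-finally → [t] by rule 3.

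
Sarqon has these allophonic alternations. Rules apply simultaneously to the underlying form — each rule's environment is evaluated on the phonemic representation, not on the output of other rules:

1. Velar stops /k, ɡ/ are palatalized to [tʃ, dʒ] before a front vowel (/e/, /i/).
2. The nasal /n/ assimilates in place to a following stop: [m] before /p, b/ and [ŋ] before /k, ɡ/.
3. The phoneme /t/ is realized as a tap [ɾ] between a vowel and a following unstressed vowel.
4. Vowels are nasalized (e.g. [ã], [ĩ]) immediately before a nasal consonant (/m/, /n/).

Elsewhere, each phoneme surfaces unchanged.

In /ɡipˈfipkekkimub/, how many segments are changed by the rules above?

4

Segments that undergo a rule: /ɡ/ → [dʒ] (rule 1); /k/ → [tʃ] (rule 1); /k/ → [tʃ] (rule 1); /i/ → [ĩ] (rule 4).
All other segments surface unchanged.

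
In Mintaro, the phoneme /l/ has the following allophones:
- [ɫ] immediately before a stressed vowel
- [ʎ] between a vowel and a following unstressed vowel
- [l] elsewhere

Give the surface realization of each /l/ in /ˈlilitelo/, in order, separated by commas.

[ɫ], [ʎ], [ʎ]

Occurrence 1 (position 1): immediately before a stressed vowel → [ɫ].
Occurrence 2 (position 3): between a vowel and a following unstressed vowel → [ʎ].
Occurrence 3 (position 7): between a vowel and a following unstressed vowel → [ʎ].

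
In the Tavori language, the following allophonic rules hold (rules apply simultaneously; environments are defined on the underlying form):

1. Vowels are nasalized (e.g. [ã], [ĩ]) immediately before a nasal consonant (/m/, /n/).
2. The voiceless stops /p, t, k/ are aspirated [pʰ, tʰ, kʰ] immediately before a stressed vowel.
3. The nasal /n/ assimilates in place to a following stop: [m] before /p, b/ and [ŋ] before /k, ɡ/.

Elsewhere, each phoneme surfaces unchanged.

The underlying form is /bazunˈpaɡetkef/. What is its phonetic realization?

/b/ (word-initial) is unaffected → [b].
/a/ (between /b/ and /z/) fails the environment for rule 1, so it stays [a].
/z/ (between /a/ and /u/) is unaffected → [z].
/u/ (between /z/ and /n/) occurs before a nasal consonant → [ũ] by rule 1.
/n/ (between /u/ and /p/): before a labial or velar stop, so rule 3 applies → [m].
/p/ meets the environment for rule 2 (immediately before a stressed vowel) → [pʰ].
/a/ (between /p/ and /ɡ/) fails the environment for rule 1, so it stays [a].
/ɡ/ stays [ɡ].
/e/ (between /ɡ/ and /t/) fails the environment for rule 1, so it stays [e].
/t/ — between /e/ and /k/; rule 2 does not apply here → [t].
/k/ — between /t/ and /e/; rule 2 does not apply here → [k].
/e/ (between /k/ and /f/) fails the environment for rule 1, so it stays [e].
/f/ — not in any rule's target class → [f].

[bazũmˈpʰaɡetkef]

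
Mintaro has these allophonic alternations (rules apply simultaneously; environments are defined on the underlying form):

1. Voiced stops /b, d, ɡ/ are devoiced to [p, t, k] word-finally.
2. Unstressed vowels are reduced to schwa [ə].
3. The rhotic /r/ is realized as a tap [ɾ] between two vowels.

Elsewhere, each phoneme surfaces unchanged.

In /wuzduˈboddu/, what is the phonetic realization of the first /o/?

/o/ (between /b/ and /d/) fails the environment for rule 2, so it stays [o].

[o]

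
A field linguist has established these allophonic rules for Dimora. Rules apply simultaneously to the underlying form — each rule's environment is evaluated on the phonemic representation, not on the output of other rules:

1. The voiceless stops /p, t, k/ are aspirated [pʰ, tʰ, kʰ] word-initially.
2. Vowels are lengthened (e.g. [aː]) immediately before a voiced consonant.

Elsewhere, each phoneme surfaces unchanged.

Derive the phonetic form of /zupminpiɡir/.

/z/ (word-initial) is unaffected → [z].
/u/ (between /z/ and /p/) fails the environment for rule 2, so it stays [u].
/p/ (between /u/ and /m/) is in the target of rule 1 but the environment (word-initially) is not met → [p].
/m/ (between /p/ and /i/) is unaffected → [m].
/i/ meets the environment for rule 2 (before a voiced consonant) → [iː].
/n/ — not in any rule's target class → [n].
/p/ (between /n/ and /i/) fails the environment for rule 1, so it stays [p].
Rule 2 applies to /i/ (between /p/ and /ɡ/: before a voiced consonant) → [iː].
/ɡ/ — not in any rule's target class → [ɡ].
Rule 2 applies to /i/ (between /ɡ/ and /r/: before a voiced consonant) → [iː].
/r/ — not in any rule's target class → [r].

[zupmiːnpiːɡiːr]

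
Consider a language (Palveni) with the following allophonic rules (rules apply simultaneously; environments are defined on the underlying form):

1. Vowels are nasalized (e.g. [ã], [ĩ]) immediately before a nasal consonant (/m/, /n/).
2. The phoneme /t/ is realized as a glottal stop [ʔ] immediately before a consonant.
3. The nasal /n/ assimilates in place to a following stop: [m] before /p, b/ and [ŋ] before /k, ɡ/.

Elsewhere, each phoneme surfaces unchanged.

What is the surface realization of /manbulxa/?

[mãmbulxa]

/a/ — between /m/ and /n/, before a nasal consonant — surfaces as [ã] (rule 1).
/n/ (between /a/ and /b/): before a labial or velar stop, so rule 3 applies → [m].
/u/ — between /b/ and /l/; rule 1 does not apply here → [u].
/a/ (word-final) is in the target of rule 1 but the environment (before a nasal consonant) is not met → [a].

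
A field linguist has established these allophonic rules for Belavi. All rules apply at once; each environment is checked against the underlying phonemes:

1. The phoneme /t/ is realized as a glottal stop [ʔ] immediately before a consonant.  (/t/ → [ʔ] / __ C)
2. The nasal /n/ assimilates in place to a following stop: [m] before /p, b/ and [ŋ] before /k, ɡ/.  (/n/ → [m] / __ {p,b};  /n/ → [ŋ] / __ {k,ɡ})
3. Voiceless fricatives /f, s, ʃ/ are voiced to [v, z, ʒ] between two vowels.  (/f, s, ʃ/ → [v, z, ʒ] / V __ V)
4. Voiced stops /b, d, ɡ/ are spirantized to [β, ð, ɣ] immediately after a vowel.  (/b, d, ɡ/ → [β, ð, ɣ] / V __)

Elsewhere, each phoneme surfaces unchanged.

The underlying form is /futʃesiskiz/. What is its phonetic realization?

[fuʔʃeziskiz]

/f/ — word-initial; rule 3 does not apply here → [f].
/u/ stays [u].
/t/ — between /u/ and /ʃ/, immediately before a consonant — surfaces as [ʔ] (rule 1).
/ʃ/ (between /t/ and /e/): rule 3 targets it, but not between two vowels → unchanged [ʃ].
/e/ — not in any rule's target class → [e].
Rule 3 applies to /s/ (between /e/ and /i/: between two vowels) → [z].
/i/ stays [i].
/s/ (between /i/ and /k/) fails the environment for rule 3, so it stays [s].
/k/ (between /s/ and /i/) is unaffected → [k].
/i/ stays [i].
/z/ stays [z].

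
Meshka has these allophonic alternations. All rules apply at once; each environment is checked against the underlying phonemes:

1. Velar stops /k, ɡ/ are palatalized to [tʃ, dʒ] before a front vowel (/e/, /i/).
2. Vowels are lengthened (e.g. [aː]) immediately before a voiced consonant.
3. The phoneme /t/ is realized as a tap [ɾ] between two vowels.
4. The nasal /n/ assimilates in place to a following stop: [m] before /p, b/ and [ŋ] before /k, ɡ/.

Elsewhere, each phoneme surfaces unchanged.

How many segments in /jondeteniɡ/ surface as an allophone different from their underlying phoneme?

Segments that undergo a rule: /o/ → [oː] (rule 2); /t/ → [ɾ] (rule 3); /e/ → [eː] (rule 2); /i/ → [iː] (rule 2).
All other segments surface unchanged.

4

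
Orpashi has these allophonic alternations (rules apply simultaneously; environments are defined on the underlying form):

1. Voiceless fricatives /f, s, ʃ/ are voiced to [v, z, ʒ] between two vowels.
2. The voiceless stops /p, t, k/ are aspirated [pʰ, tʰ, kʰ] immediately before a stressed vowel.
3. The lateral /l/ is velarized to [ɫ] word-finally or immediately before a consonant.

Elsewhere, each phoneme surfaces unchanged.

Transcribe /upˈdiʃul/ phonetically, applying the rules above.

[upˈdiʒuɫ]

/u/ — not in any rule's target class → [u].
/p/ (between /u/ and /d/) is in the target of rule 2 but the environment (immediately before a stressed vowel) is not met → [p].
/d/ stays [d].
/i/ (between /d/ and /ʃ/) is unaffected → [i].
/ʃ/ — between /i/ and /u/, between two vowels — surfaces as [ʒ] (rule 1).
/u/ (between /ʃ/ and /l/) is unaffected → [u].
/l/ (word-final) occurs word-finally or immediately before a consonant → [ɫ] by rule 3.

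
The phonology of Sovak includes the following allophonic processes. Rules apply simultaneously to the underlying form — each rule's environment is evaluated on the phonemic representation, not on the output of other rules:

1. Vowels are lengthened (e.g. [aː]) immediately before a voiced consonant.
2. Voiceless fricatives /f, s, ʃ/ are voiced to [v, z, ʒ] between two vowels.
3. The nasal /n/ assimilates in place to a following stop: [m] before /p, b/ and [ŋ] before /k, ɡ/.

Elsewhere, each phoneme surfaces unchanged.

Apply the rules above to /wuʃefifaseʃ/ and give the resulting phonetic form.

[wuʒevivazeʃ]

/w/ — not in any rule's target class → [w].
/u/ (between /w/ and /ʃ/) fails the environment for rule 1, so it stays [u].
Rule 2 applies to /ʃ/ (between /u/ and /e/: between two vowels) → [ʒ].
/e/ (between /ʃ/ and /f/): rule 1 targets it, but not before a voiced consonant → unchanged [e].
/f/ meets the environment for rule 2 (between two vowels) → [v].
/i/ (between /f/ and /f/) is in the target of rule 1 but the environment (before a voiced consonant) is not met → [i].
/f/ meets the environment for rule 2 (between two vowels) → [v].
/a/ (between /f/ and /s/): rule 1 targets it, but not before a voiced consonant → unchanged [a].
/s/ meets the environment for rule 2 (between two vowels) → [z].
/e/ (between /s/ and /ʃ/) fails the environment for rule 1, so it stays [e].
/ʃ/ (word-final) is in the target of rule 2 but the environment (between two vowels) is not met → [ʃ].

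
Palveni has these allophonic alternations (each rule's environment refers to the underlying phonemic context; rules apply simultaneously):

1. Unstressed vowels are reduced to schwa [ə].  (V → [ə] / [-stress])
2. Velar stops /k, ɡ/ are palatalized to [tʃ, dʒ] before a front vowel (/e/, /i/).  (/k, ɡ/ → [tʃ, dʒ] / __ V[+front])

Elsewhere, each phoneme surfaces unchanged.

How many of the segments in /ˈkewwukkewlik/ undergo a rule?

5

Segments that undergo a rule: /k/ → [tʃ] (rule 2); /u/ → [ə] (rule 1); /k/ → [tʃ] (rule 2); /e/ → [ə] (rule 1); /i/ → [ə] (rule 1).
All other segments surface unchanged.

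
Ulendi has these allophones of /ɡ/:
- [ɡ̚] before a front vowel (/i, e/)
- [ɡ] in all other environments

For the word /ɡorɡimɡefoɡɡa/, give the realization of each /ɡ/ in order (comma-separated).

Occurrence 1 (position 1): no conditioning environment matches → elsewhere allophone [ɡ].
Occurrence 2 (position 4): before a front vowel (/i, e/) → [ɡ̚].
Occurrence 3 (position 7): before a front vowel (/i, e/) → [ɡ̚].
Occurrence 4 (position 11): no conditioning environment matches → elsewhere allophone [ɡ].
Occurrence 5 (position 12): no conditioning environment matches → elsewhere allophone [ɡ].

[ɡ], [ɡ̚], [ɡ̚], [ɡ], [ɡ]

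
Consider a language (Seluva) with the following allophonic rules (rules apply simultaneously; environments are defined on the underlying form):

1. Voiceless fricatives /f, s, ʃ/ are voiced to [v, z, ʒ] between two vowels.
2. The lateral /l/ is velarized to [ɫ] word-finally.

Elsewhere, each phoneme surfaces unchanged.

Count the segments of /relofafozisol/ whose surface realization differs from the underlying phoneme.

4

Segments that undergo a rule: /f/ → [v] (rule 1); /f/ → [v] (rule 1); /s/ → [z] (rule 1); /l/ → [ɫ] (rule 2).
All other segments surface unchanged.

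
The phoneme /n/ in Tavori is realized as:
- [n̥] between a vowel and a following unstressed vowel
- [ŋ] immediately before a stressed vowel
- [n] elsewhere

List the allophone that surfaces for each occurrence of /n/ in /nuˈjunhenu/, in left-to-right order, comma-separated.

Occurrence 1 (position 1): no conditioning environment matches → elsewhere allophone [n].
Occurrence 2 (position 5): no conditioning environment matches → elsewhere allophone [n].
Occurrence 3 (position 8): between a vowel and a following unstressed vowel → [n̥].

[n], [n], [n̥]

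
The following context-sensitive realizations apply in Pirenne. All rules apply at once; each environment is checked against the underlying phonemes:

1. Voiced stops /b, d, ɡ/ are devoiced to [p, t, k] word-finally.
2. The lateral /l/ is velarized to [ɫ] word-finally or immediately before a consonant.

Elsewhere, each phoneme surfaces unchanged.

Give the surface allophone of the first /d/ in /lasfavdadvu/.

[d]

/d/ (between /v/ and /a/): rule 1 targets it, but not word-finally → unchanged [d].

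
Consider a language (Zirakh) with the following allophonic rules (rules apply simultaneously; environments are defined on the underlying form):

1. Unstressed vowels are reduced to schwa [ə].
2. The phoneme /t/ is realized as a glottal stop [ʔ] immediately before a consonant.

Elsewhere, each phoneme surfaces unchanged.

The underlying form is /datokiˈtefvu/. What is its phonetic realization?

[dətəkəˈtefvə]

/a/ — between /d/ and /t/, in an unstressed syllable — surfaces as [ə] (rule 1).
/t/ (between /a/ and /o/) is in the target of rule 2 but the environment (immediately before a consonant) is not met → [t].
/o/ (between /t/ and /k/): in an unstressed syllable, so rule 1 applies → [ə].
/i/ meets the environment for rule 1 (in an unstressed syllable) → [ə].
/t/ (between /i/ and /e/) fails the environment for rule 2, so it stays [t].
/e/ — between /t/ and /f/; rule 1 does not apply here → [e].
Rule 1 applies to /u/ (word-final: in an unstressed syllable) → [ə].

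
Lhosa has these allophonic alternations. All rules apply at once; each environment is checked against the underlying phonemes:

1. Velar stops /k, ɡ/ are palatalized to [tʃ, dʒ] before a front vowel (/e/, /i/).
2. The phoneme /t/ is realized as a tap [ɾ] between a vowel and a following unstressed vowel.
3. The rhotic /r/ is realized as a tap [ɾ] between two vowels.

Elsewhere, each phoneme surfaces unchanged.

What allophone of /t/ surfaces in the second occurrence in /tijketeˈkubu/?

[ɾ]

/t/ meets the environment for rule 2 (between a vowel and a following unstressed vowel) → [ɾ].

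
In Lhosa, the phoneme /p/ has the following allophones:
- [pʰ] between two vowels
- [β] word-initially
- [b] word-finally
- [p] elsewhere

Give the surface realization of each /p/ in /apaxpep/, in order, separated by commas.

[pʰ], [p], [b]

Occurrence 1 (position 2): between two vowels → [pʰ].
Occurrence 2 (position 5): no conditioning environment matches → elsewhere allophone [p].
Occurrence 3 (position 7): word-finally → [b].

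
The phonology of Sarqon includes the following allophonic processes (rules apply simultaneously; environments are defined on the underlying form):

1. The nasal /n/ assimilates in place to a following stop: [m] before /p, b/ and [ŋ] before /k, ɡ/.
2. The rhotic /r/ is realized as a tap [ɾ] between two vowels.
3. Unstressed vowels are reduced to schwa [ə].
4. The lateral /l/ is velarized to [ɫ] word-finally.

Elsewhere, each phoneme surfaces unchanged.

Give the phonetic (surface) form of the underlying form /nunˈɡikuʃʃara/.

[nəŋˈɡikəʃʃəɾə]

/n/ (word-initial): rule 1 targets it, but not before a labial or velar stop → unchanged [n].
/u/ meets the environment for rule 3 (in an unstressed syllable) → [ə].
/n/ meets the environment for rule 1 (before a labial or velar stop) → [ŋ].
/ɡ/ — not in any rule's target class → [ɡ].
/i/ (between /ɡ/ and /k/) fails the environment for rule 3, so it stays [i].
/k/ (between /i/ and /u/): no rule targets it → [k].
/u/ (between /k/ and /ʃ/) occurs in an unstressed syllable → [ə] by rule 3.
/ʃ/ — not in any rule's target class → [ʃ].
/ʃ/ stays [ʃ].
/a/ (between /ʃ/ and /r/): in an unstressed syllable, so rule 3 applies → [ə].
/r/ (between /a/ and /a/) occurs between two vowels → [ɾ] by rule 2.
/a/ — word-final, in an unstressed syllable — surfaces as [ə] (rule 3).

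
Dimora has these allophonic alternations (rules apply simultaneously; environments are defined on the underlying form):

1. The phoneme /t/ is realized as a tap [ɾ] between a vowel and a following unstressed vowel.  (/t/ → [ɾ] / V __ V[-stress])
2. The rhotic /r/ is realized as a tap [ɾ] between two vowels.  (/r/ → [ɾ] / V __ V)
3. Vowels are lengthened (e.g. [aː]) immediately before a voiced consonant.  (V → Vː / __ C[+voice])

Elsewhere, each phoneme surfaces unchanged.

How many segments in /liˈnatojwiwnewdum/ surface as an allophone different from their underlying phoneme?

6

Segments that undergo a rule: /i/ → [iː] (rule 3); /t/ → [ɾ] (rule 1); /o/ → [oː] (rule 3); /i/ → [iː] (rule 3); /e/ → [eː] (rule 3); /u/ → [uː] (rule 3).
All other segments surface unchanged.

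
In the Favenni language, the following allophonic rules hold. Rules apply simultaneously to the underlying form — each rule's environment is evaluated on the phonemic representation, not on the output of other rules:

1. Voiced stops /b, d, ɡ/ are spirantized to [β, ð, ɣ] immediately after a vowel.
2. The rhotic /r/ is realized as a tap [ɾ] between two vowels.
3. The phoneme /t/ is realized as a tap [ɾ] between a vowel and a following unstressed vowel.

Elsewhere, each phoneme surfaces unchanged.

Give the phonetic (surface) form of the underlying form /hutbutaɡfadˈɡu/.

/t/ — between /u/ and /b/; rule 3 does not apply here → [t].
/b/ — between /t/ and /u/; rule 1 does not apply here → [b].
/t/ — between /u/ and /a/, between a vowel and a following unstressed vowel — surfaces as [ɾ] (rule 3).
/ɡ/ (between /a/ and /f/): immediately after a vowel, so rule 1 applies → [ɣ].
/d/ (between /a/ and /ɡ/): immediately after a vowel, so rule 1 applies → [ð].
/ɡ/ (between /d/ and /u/) fails the environment for rule 1, so it stays [ɡ].

[hutbuɾaɣfaðˈɡu]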